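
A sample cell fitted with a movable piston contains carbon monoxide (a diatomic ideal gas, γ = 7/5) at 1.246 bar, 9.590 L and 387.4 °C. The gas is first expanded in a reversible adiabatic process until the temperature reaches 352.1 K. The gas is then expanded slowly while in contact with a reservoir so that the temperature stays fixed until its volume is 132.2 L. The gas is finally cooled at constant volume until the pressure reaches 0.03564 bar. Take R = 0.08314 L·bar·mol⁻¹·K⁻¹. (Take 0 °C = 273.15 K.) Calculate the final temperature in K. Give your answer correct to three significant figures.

T₄ ≈ 260 K

Convert: T₁ = 660.5 K.
Reversible adiabatic, γ = 7/5: P₂ = P₁·(T₂/T₁)^(γ/(γ−1)) = 0.1378 bar; V₂ = V₁·(T₁/T₂)^(1/(γ−1)) = 46.23 L.
Isothermal, so P V is constant: T₃ = T₂; P₃ = P₂·(V₂/V₃) = 0.04818 bar.
V constant ⇒ P ∝ T: V₄ = V₃; T₄ = T₃·(P₄/P₃) = 260.5 K.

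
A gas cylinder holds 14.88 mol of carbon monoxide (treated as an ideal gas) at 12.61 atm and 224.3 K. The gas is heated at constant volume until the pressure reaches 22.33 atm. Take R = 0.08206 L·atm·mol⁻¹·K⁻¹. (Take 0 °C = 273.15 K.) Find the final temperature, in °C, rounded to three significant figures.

From PV = nRT: V₁ = nRT₁/P₁ = 21.72 L.
V constant ⇒ P ∝ T: V₂ = V₁; T₂ = T₁·(P₂/P₁) = 397.2 K.

T₂ ≈ 124 °C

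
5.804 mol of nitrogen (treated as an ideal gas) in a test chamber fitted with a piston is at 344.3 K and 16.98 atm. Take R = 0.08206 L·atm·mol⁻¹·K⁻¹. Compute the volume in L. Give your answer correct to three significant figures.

V ≈ 9.66 L

PV = nRT ⇒ V = nRT/P = (5.804 × 0.08206 × 344.3) / 16.98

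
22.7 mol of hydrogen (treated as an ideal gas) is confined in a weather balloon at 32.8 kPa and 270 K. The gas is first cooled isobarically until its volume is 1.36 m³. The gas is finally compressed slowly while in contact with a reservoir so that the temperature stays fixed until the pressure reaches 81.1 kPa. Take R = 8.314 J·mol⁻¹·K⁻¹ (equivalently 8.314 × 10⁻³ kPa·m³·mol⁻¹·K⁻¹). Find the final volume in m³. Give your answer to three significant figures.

From PV = nRT: V₁ = nRT₁/P₁ = 1.554 m³.
P constant ⇒ V ∝ T: P₂ = P₁; T₂ = T₁·(V₂/V₁) = 236.4 K.
T constant ⇒ Boyle's law P V = const: T₃ = T₂; V₃ = V₂·(P₂/P₃) = 0.5500 m³.

V₃ ≈ 0.550 m³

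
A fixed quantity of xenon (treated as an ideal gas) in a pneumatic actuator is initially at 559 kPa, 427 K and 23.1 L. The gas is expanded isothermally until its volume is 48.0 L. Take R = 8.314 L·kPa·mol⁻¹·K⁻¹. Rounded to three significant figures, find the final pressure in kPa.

P₂ ≈ 269 kPa

T constant ⇒ Boyle's law P V = const: T₂ = T₁; P₂ = P₁·(V₁/V₂) = 269.0 kPa.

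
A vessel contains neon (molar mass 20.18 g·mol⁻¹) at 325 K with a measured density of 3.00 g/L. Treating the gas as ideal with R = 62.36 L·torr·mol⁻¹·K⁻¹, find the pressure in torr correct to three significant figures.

ρ = PM/(RT) ⇒ P = ρRT/M = (3.00 × 62.36 × 325.0) / 20.18

P ≈ 3.01e+03 torr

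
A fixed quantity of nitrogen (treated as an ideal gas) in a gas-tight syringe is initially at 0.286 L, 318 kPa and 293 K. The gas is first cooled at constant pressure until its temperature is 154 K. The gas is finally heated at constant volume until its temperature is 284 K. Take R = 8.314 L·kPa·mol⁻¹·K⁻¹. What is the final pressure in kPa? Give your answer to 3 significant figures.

P constant ⇒ V ∝ T: P₂ = P₁; V₂ = V₁·(T₂/T₁) = 0.1503 L.
V constant ⇒ P ∝ T: V₃ = V₂; P₃ = P₂·(T₃/T₂) = 586.4 kPa.

P₃ ≈ 586 kPa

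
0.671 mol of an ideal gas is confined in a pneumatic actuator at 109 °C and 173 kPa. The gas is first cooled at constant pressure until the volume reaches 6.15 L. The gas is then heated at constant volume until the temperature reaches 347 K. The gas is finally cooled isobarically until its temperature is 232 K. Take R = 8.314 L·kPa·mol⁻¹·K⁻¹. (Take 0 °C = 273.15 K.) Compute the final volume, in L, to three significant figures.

V₄ ≈ 4.11 L

Convert: T₁ = 382.1 K.
From PV = nRT: V₁ = nRT₁/P₁ = 12.32 L.
Isobaric, so V/T is constant: P₂ = P₁; T₂ = T₁·(V₂/V₁) = 190.7 K.
Isochoric, so P/T is constant: V₃ = V₂; P₃ = P₂·(T₃/T₂) = 314.8 kPa.
P constant ⇒ V ∝ T: P₄ = P₃; V₄ = V₃·(T₄/T₃) = 4.112 L.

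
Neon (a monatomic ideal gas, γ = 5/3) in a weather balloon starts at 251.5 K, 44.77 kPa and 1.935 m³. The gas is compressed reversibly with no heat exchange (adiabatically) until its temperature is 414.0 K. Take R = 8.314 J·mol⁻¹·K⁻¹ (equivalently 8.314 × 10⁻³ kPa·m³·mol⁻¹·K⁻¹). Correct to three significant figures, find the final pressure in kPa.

Adiabatic (γ = 5/3), T V^(γ−1) and P V^γ constant: P₂ = P₁·(T₂/T₁)^(γ/(γ−1)) = 155.6 kPa; V₂ = V₁·(T₁/T₂)^(1/(γ−1)) = 0.9162 m³.

P₂ ≈ 156 kPa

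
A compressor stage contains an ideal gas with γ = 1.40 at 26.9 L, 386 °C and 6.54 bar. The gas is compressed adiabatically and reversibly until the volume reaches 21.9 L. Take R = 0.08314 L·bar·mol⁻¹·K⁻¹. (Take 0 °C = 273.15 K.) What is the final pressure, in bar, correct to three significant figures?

P₂ ≈ 8.72 bar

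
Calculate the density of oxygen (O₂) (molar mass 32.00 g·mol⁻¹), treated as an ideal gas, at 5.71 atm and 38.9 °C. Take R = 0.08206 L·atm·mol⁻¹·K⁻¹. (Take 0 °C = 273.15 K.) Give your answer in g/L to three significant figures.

ρ = PM/(RT) = (5.71 × 32.00) / (0.08206 × 312.0)

ρ ≈ 7.14 g/L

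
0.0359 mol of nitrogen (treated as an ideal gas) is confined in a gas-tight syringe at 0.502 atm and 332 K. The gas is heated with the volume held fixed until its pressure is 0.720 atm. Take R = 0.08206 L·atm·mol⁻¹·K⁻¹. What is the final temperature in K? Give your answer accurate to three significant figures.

T₂ ≈ 476 K

From PV = nRT: V₁ = nRT₁/P₁ = 1.948 L.
V constant ⇒ P ∝ T: V₂ = V₁; T₂ = T₁·(P₂/P₁) = 476.2 K.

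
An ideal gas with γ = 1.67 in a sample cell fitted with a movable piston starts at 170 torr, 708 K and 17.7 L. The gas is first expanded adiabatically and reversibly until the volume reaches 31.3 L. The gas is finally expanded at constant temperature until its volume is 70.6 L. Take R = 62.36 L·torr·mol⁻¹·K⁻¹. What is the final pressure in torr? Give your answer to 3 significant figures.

P₃ ≈ 29.1 torr

Adiabatic (γ = 1.67), T V^(γ−1) and P V^γ constant: T₂ = T₁·(V₁/V₂)^(γ−1) = 483.2 K; P₂ = P₁·(V₁/V₂)^γ = 65.62 torr.
T constant ⇒ Boyle's law P V = const: T₃ = T₂; P₃ = P₂·(V₂/V₃) = 29.09 torr.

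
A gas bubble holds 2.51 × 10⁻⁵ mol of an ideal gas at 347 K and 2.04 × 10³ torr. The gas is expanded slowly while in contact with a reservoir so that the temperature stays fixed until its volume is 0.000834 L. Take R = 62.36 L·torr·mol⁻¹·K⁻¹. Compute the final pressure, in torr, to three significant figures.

From PV = nRT: V₁ = nRT₁/P₁ = 0.0002662 L.
T constant ⇒ Boyle's law P V = const: T₂ = T₁; P₂ = P₁·(V₁/V₂) = 651.2 torr.

P₂ ≈ 651 torr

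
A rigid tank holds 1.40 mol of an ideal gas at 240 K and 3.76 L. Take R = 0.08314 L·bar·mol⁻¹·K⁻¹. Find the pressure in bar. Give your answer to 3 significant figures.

PV = nRT ⇒ P = nRT/V = (1.40 × 0.08314 × 240) / 3.76

P ≈ 7.43 bar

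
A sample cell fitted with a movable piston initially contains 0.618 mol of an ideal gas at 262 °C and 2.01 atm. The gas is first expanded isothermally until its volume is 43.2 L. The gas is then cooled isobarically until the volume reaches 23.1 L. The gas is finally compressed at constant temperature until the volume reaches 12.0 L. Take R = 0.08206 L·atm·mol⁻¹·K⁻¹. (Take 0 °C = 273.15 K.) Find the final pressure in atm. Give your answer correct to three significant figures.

Convert: T₁ = 535.1 K.
From PV = nRT: V₁ = nRT₁/P₁ = 13.50 L.
T constant ⇒ Boyle's law P V = const: T₂ = T₁; P₂ = P₁·(V₁/V₂) = 0.6282 atm.
P constant ⇒ V ∝ T: P₃ = P₂; T₃ = T₂·(V₃/V₂) = 286.2 K.
Isothermal, so P V is constant: T₄ = T₃; P₄ = P₃·(V₃/V₄) = 1.209 atm.

P₄ ≈ 1.21 atm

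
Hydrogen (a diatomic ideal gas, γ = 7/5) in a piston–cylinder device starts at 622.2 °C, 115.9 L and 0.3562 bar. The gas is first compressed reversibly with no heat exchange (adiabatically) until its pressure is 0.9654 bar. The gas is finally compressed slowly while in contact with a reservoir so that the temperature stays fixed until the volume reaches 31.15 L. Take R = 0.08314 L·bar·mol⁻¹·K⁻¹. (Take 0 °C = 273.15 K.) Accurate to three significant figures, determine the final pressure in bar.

Convert: T₁ = 895.4 K.
Adiabatic (γ = 7/5), T V^(γ−1) and P V^γ constant: T₂ = T₁·(P₂/P₁)^((γ−1)/γ) = 1190 K; V₂ = V₁·(P₁/P₂)^(1/γ) = 56.86 L.
T constant ⇒ Boyle's law P V = const: T₃ = T₂; P₃ = P₂·(V₂/V₃) = 1.762 bar.

P₃ ≈ 1.76 bar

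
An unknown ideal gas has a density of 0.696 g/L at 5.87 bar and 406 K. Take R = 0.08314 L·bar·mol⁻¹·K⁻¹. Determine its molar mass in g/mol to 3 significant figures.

M ≈ 4.00 g/mol

ρ = PM/(RT) ⇒ M = ρRT/P = (0.696 × 0.08314 × 406.0) / 5.87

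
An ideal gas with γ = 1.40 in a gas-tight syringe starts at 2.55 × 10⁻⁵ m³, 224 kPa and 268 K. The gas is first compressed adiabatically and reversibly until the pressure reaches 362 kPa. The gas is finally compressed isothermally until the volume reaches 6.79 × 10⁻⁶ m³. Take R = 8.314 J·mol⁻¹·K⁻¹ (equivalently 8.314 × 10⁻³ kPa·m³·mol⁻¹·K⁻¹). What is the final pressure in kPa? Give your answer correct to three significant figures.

Reversible adiabatic, γ = 1.40: T₂ = T₁·(P₂/P₁)^((γ−1)/γ) = 307.4 K; V₂ = V₁·(P₁/P₂)^(1/γ) = 1.810e-05 m³.
Isothermal, so P V is constant: T₃ = T₂; P₃ = P₂·(V₂/V₃) = 964.9 kPa.

P₃ ≈ 965 kPa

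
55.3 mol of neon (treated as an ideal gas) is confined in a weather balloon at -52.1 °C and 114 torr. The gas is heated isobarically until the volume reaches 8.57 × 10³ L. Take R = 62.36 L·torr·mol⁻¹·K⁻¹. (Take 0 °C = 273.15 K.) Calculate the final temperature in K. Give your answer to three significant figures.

T₂ ≈ 283 K

Convert: T₁ = 221.0 K.
From PV = nRT: V₁ = nRT₁/P₁ = 6687 L.
Isobaric, so V/T is constant: P₂ = P₁; T₂ = T₁·(V₂/V₁) = 283.3 K.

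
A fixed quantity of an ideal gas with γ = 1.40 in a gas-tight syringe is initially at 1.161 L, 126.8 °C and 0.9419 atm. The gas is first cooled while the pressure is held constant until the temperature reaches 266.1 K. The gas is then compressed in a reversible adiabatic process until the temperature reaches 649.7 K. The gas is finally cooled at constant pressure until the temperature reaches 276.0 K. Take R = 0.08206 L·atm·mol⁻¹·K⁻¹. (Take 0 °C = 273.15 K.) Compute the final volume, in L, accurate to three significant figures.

V₄ ≈ 0.0352 L

Convert: T₁ = 399.9 K.
Isobaric, so V/T is constant: P₂ = P₁; V₂ = V₁·(T₂/T₁) = 0.7725 L.
Adiabatic (γ = 1.40), T V^(γ−1) and P V^γ constant: P₃ = P₂·(T₃/T₂)^(γ/(γ−1)) = 21.42 atm; V₃ = V₂·(T₂/T₃)^(1/(γ−1)) = 0.08293 L.
P constant ⇒ V ∝ T: P₄ = P₃; V₄ = V₃·(T₄/T₃) = 0.03523 L.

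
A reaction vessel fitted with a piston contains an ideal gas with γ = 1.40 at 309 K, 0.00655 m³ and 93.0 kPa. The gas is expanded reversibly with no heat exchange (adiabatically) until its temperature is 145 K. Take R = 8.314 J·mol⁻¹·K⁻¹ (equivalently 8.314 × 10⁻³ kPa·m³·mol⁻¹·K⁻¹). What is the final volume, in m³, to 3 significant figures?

Reversible adiabatic, γ = 1.40: P₂ = P₁·(T₂/T₁)^(γ/(γ−1)) = 6.583 kPa; V₂ = V₁·(T₁/T₂)^(1/(γ−1)) = 0.04342 m³.

V₂ ≈ 0.0434 m³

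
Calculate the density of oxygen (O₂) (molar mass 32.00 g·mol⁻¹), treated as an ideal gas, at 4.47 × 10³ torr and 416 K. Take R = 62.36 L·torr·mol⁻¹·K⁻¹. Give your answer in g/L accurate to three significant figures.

ρ ≈ 5.51 g/L

ρ = PM/(RT) = (4.47e+03 × 32.00) / (62.36 × 416.0)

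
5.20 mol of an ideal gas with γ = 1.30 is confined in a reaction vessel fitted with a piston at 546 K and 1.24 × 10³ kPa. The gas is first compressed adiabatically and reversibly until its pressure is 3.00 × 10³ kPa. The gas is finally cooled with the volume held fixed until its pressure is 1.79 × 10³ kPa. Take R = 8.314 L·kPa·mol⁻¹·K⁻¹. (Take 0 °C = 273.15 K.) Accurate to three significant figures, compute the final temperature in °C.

From PV = nRT: V₁ = nRT₁/P₁ = 19.04 L.
Reversible adiabatic, γ = 1.30: T₂ = T₁·(P₂/P₁)^((γ−1)/γ) = 669.5 K; V₂ = V₁·(P₁/P₂)^(1/γ) = 9.648 L.
V constant ⇒ P ∝ T: V₃ = V₂; T₃ = T₂·(P₃/P₂) = 399.5 K.

T₃ ≈ 126 °C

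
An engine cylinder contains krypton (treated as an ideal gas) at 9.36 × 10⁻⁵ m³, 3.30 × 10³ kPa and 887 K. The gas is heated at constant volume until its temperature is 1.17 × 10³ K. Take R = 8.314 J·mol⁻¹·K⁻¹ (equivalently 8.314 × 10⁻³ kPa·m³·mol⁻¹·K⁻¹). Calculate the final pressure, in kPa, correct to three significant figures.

P₂ ≈ 4.35e+03 kPa

Isochoric, so P/T is constant: V₂ = V₁; P₂ = P₁·(T₂/T₁) = 4353 kPa.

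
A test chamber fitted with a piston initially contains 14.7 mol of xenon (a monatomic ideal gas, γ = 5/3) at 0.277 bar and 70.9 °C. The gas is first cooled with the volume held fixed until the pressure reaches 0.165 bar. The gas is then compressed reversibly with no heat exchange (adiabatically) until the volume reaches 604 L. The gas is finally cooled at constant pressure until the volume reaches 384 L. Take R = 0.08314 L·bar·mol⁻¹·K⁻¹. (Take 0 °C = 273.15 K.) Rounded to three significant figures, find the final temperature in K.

Convert: T₁ = 344.0 K.
From PV = nRT: V₁ = nRT₁/P₁ = 1518 L.
V constant ⇒ P ∝ T: V₂ = V₁; T₂ = T₁·(P₂/P₁) = 204.9 K.
Adiabatic (γ = 5/3), T V^(γ−1) and P V^γ constant: T₃ = T₂·(V₂/V₃)^(γ−1) = 378.8 K; P₃ = P₂·(V₂/V₃)^γ = 0.7665 bar.
Isobaric, so V/T is constant: P₄ = P₃; T₄ = T₃·(V₄/V₃) = 240.8 K.

T₄ ≈ 241 K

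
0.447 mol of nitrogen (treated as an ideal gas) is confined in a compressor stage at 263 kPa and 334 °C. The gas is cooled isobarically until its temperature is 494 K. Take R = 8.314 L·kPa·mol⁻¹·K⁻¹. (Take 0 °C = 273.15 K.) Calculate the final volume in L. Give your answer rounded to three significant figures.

V₂ ≈ 6.98 L

Convert: T₁ = 607.1 K.
From PV = nRT: V₁ = nRT₁/P₁ = 8.579 L.
P constant ⇒ V ∝ T: P₂ = P₁; V₂ = V₁·(T₂/T₁) = 6.981 L.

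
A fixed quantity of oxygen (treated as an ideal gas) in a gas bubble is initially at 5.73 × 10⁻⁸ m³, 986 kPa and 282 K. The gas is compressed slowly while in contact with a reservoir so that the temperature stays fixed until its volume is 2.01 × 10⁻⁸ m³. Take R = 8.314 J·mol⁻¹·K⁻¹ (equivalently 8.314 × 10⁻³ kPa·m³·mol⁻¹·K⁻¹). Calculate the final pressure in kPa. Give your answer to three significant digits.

P₂ ≈ 2.81e+03 kPa

T constant ⇒ Boyle's law P V = const: T₂ = T₁; P₂ = P₁·(V₁/V₂) = 2811 kPa.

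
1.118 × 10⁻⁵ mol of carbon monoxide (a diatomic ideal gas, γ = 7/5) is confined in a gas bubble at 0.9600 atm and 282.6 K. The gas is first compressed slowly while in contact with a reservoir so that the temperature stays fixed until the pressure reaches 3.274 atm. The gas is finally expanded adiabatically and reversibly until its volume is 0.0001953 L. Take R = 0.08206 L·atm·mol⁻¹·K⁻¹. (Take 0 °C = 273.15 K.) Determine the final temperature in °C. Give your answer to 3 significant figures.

T₃ ≈ -76.2 °C

From PV = nRT: V₁ = nRT₁/P₁ = 0.0002701 L.
Isothermal, so P V is constant: T₂ = T₁; V₂ = V₁·(P₁/P₂) = 7.919e-05 L.
Adiabatic (γ = 7/5), T V^(γ−1) and P V^γ constant: T₃ = T₂·(V₂/V₃)^(γ−1) = 197.0 K; P₃ = P₂·(V₂/V₃)^γ = 0.9252 atm.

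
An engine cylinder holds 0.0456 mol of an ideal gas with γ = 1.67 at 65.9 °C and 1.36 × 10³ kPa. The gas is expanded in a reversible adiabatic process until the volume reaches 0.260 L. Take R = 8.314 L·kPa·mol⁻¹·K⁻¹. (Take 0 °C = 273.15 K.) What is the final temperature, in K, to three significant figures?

T₂ ≈ 172 K

Convert: T₁ = 339.0 K.
From PV = nRT: V₁ = nRT₁/P₁ = 0.09451 L.
Adiabatic (γ = 1.67), T V^(γ−1) and P V^γ constant: T₂ = T₁·(V₁/V₂)^(γ−1) = 172.1 K; P₂ = P₁·(V₁/V₂)^γ = 251.0 kPa.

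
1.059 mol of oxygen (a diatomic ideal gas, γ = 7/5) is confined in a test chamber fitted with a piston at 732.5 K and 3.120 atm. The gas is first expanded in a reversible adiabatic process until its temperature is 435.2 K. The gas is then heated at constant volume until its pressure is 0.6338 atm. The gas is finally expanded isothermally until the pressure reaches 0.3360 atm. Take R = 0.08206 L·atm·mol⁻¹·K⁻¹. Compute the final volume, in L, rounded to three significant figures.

From PV = nRT: V₁ = nRT₁/P₁ = 20.40 L.
Reversible adiabatic, γ = 7/5: P₂ = P₁·(T₂/T₁)^(γ/(γ−1)) = 0.5044 atm; V₂ = V₁·(T₁/T₂)^(1/(γ−1)) = 74.99 L.
V constant ⇒ P ∝ T: V₃ = V₂; T₃ = T₂·(P₃/P₂) = 546.9 K.
T constant ⇒ Boyle's law P V = const: T₄ = T₃; V₄ = V₃·(P₃/P₄) = 141.4 L.

V₄ ≈ 141 L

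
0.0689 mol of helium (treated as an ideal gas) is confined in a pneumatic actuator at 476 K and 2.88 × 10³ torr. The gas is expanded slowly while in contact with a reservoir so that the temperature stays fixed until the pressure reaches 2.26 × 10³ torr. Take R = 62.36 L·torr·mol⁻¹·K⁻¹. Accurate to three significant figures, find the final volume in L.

V₂ ≈ 0.905 L

From PV = nRT: V₁ = nRT₁/P₁ = 0.7101 L.
T constant ⇒ Boyle's law P V = const: T₂ = T₁; V₂ = V₁·(P₁/P₂) = 0.9049 L.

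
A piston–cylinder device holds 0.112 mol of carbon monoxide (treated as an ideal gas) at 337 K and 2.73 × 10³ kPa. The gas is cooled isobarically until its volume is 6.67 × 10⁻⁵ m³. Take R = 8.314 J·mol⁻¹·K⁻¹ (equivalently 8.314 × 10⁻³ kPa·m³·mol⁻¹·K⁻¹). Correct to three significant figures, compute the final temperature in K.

T₂ ≈ 196 K

From PV = nRT: V₁ = nRT₁/P₁ = 0.0001149 m³.
Isobaric, so V/T is constant: P₂ = P₁; T₂ = T₁·(V₂/V₁) = 195.6 K.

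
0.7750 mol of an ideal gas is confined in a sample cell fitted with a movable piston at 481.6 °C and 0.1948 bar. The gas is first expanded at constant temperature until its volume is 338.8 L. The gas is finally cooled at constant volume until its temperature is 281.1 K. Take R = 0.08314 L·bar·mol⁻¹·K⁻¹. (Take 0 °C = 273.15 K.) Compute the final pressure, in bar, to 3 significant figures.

P₃ ≈ 0.0535 bar

Convert: T₁ = 754.8 K.
From PV = nRT: V₁ = nRT₁/P₁ = 249.6 L.
Isothermal, so P V is constant: T₂ = T₁; P₂ = P₁·(V₁/V₂) = 0.1435 bar.
Isochoric, so P/T is constant: V₃ = V₂; P₃ = P₂·(T₃/T₂) = 0.05346 bar.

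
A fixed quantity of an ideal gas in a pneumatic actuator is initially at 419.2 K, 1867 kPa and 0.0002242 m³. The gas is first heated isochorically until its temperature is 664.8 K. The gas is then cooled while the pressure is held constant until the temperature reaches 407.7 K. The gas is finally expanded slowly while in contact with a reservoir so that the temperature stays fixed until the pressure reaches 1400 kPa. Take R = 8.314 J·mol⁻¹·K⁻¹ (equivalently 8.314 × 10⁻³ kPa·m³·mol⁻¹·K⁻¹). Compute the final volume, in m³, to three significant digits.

V₄ ≈ 0.000291 m³

V constant ⇒ P ∝ T: V₂ = V₁; P₂ = P₁·(T₂/T₁) = 2961 kPa.
P constant ⇒ V ∝ T: P₃ = P₂; V₃ = V₂·(T₃/T₂) = 0.0001375 m³.
Isothermal, so P V is constant: T₄ = T₃; V₄ = V₃·(P₃/P₄) = 0.0002908 m³.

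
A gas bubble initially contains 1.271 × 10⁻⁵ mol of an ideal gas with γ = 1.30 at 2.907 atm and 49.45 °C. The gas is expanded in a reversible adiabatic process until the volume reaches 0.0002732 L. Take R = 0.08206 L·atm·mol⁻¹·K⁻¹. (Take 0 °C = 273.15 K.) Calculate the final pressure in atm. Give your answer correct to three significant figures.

P₂ ≈ 0.952 atm

Convert: T₁ = 322.6 K.
From PV = nRT: V₁ = nRT₁/P₁ = 0.0001157 L.
Reversible adiabatic, γ = 1.30: T₂ = T₁·(V₁/V₂)^(γ−1) = 249.3 K; P₂ = P₁·(V₁/V₂)^γ = 0.9518 atm.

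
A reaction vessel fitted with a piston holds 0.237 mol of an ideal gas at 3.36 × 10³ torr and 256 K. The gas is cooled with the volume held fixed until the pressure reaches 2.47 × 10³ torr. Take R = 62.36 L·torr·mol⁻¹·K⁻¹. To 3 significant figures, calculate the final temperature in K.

From PV = nRT: V₁ = nRT₁/P₁ = 1.126 L.
Isochoric, so P/T is constant: V₂ = V₁; T₂ = T₁·(P₂/P₁) = 188.2 K.

T₂ ≈ 188 K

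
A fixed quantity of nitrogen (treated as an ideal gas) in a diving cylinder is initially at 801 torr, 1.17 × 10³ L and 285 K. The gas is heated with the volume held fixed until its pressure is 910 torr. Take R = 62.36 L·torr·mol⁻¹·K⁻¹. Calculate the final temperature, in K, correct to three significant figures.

T₂ ≈ 324 K

Isochoric, so P/T is constant: V₂ = V₁; T₂ = T₁·(P₂/P₁) = 323.8 K.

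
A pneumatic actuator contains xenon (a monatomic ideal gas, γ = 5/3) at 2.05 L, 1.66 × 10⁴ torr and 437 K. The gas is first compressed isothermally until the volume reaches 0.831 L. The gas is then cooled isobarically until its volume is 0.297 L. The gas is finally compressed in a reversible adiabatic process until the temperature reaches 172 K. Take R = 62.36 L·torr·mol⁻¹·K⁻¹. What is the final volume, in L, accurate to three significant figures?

Isothermal, so P V is constant: T₂ = T₁; P₂ = P₁·(V₁/V₂) = 4.095e+04 torr.
P constant ⇒ V ∝ T: P₃ = P₂; T₃ = T₂·(V₃/V₂) = 156.2 K.
Adiabatic (γ = 5/3), T V^(γ−1) and P V^γ constant: P₄ = P₃·(T₄/T₃)^(γ/(γ−1)) = 5.212e+04 torr; V₄ = V₃·(T₃/T₄)^(1/(γ−1)) = 0.2570 L.

V₄ ≈ 0.257 L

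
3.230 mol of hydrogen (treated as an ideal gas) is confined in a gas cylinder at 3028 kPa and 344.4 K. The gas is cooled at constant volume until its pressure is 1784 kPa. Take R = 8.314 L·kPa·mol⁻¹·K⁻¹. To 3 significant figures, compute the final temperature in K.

From PV = nRT: V₁ = nRT₁/P₁ = 3.054 L.
Isochoric, so P/T is constant: V₂ = V₁; T₂ = T₁·(P₂/P₁) = 202.9 K.

T₂ ≈ 203 K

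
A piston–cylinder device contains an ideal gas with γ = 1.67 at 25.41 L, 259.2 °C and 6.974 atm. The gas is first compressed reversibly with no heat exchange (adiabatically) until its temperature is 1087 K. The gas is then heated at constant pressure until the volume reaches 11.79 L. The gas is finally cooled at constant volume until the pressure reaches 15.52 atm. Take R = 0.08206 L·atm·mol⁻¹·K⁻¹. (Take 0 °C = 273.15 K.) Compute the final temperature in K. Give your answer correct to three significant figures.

Convert: T₁ = 532.3 K.
Adiabatic (γ = 1.67), T V^(γ−1) and P V^γ constant: P₂ = P₁·(T₂/T₁)^(γ/(γ−1)) = 41.33 atm; V₂ = V₁·(T₁/T₂)^(1/(γ−1)) = 8.755 L.
Isobaric, so V/T is constant: P₃ = P₂; T₃ = T₂·(V₃/V₂) = 1464 K.
Isochoric, so P/T is constant: V₄ = V₃; T₄ = T₃·(P₄/P₃) = 549.7 K.

T₄ ≈ 550 K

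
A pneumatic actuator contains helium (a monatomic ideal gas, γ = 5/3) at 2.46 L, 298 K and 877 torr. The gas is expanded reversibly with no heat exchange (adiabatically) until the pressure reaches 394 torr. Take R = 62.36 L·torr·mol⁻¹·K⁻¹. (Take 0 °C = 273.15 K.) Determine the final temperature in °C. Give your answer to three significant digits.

T₂ ≈ -56.8 °C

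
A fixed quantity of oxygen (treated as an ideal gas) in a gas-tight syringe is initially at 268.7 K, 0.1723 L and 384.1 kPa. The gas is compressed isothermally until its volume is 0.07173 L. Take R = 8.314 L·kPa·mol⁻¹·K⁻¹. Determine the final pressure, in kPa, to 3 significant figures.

P₂ ≈ 923 kPa

Isothermal, so P V is constant: T₂ = T₁; P₂ = P₁·(V₁/V₂) = 922.6 kPa.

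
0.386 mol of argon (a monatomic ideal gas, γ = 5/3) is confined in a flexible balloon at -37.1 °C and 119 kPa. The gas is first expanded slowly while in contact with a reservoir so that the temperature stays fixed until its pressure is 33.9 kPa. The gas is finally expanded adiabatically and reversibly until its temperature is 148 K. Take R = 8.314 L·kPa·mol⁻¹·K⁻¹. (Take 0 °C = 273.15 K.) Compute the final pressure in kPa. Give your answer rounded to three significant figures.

Convert: T₁ = 236.0 K.
From PV = nRT: V₁ = nRT₁/P₁ = 6.366 L.
Isothermal, so P V is constant: T₂ = T₁; V₂ = V₁·(P₁/P₂) = 22.35 L.
Adiabatic (γ = 5/3), T V^(γ−1) and P V^γ constant: P₃ = P₂·(T₃/T₂)^(γ/(γ−1)) = 10.55 kPa; V₃ = V₂·(T₂/T₃)^(1/(γ−1)) = 45.01 L.

P₃ ≈ 10.6 kPa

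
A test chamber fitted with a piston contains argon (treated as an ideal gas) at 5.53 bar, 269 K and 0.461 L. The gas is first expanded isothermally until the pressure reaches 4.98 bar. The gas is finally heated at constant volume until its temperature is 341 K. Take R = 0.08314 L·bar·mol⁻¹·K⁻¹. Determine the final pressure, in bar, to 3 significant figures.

P₃ ≈ 6.31 bar

Isothermal, so P V is constant: T₂ = T₁; V₂ = V₁·(P₁/P₂) = 0.5119 L.
Isochoric, so P/T is constant: V₃ = V₂; P₃ = P₂·(T₃/T₂) = 6.313 bar.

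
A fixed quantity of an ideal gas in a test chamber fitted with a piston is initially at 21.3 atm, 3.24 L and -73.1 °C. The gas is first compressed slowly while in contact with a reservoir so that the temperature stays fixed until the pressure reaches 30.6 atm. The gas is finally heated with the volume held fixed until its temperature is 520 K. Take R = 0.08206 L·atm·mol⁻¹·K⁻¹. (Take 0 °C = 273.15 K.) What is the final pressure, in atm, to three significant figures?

P₃ ≈ 79.5 atm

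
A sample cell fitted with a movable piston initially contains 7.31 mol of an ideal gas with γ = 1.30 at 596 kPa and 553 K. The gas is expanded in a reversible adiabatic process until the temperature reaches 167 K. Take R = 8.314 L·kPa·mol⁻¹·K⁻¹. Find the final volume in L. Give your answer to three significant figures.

V₂ ≈ 3.05e+03 L

From PV = nRT: V₁ = nRT₁/P₁ = 56.39 L.
Reversible adiabatic, γ = 1.30: P₂ = P₁·(T₂/T₁)^(γ/(γ−1)) = 3.326 kPa; V₂ = V₁·(T₁/T₂)^(1/(γ−1)) = 3052 L.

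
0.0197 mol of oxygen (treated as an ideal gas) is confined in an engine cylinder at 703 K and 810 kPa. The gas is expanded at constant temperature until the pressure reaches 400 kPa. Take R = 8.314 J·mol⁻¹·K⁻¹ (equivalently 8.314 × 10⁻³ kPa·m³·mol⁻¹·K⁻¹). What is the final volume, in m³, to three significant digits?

From PV = nRT: V₁ = nRT₁/P₁ = 0.0001421 m³.
T constant ⇒ Boyle's law P V = const: T₂ = T₁; V₂ = V₁·(P₁/P₂) = 0.0002879 m³.

V₂ ≈ 0.000288 m³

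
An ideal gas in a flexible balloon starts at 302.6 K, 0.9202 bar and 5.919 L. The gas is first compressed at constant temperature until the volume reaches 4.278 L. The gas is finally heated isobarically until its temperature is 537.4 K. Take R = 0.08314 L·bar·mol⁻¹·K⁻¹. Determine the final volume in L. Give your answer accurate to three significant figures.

V₃ ≈ 7.60 L

T constant ⇒ Boyle's law P V = const: T₂ = T₁; P₂ = P₁·(V₁/V₂) = 1.273 bar.
P constant ⇒ V ∝ T: P₃ = P₂; V₃ = V₂·(T₃/T₂) = 7.597 L.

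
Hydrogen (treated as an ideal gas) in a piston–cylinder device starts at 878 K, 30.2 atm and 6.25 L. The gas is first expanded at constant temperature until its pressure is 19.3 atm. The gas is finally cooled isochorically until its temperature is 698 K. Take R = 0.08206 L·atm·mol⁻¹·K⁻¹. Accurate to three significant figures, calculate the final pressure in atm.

T constant ⇒ Boyle's law P V = const: T₂ = T₁; V₂ = V₁·(P₁/P₂) = 9.780 L.
V constant ⇒ P ∝ T: V₃ = V₂; P₃ = P₂·(T₃/T₂) = 15.34 atm.

P₃ ≈ 15.3 atm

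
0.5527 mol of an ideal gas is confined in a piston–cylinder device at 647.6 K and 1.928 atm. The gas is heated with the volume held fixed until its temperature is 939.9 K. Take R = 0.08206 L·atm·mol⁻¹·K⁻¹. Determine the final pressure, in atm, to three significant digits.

P₂ ≈ 2.80 atm

From PV = nRT: V₁ = nRT₁/P₁ = 15.23 L.
Isochoric, so P/T is constant: V₂ = V₁; P₂ = P₁·(T₂/T₁) = 2.798 atm.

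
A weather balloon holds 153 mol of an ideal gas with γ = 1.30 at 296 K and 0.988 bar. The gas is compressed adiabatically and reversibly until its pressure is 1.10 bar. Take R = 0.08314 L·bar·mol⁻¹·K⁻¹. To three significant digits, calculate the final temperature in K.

T₂ ≈ 303 K

From PV = nRT: V₁ = nRT₁/P₁ = 3811 L.
Adiabatic (γ = 1.30), T V^(γ−1) and P V^γ constant: T₂ = T₁·(P₂/P₁)^((γ−1)/γ) = 303.4 K; V₂ = V₁·(P₁/P₂)^(1/γ) = 3509 L.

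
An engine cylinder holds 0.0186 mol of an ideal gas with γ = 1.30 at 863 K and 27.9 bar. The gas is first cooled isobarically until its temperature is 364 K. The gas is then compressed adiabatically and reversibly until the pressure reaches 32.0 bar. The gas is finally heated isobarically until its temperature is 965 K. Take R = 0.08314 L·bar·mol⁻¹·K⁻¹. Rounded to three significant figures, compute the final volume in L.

V₄ ≈ 0.0466 L

From PV = nRT: V₁ = nRT₁/P₁ = 0.04783 L.
P constant ⇒ V ∝ T: P₂ = P₁; V₂ = V₁·(T₂/T₁) = 0.02018 L.
Adiabatic (γ = 1.30), T V^(γ−1) and P V^γ constant: T₃ = T₂·(P₃/P₂)^((γ−1)/γ) = 375.7 K; V₃ = V₂·(P₂/P₃)^(1/γ) = 0.01816 L.
Isobaric, so V/T is constant: P₄ = P₃; V₄ = V₃·(T₄/T₃) = 0.04663 L.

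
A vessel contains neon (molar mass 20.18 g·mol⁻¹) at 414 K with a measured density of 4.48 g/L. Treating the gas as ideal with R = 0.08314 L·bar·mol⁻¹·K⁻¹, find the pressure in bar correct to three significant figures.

ρ = PM/(RT) ⇒ P = ρRT/M = (4.48 × 0.08314 × 414.0) / 20.18

P ≈ 7.64 bar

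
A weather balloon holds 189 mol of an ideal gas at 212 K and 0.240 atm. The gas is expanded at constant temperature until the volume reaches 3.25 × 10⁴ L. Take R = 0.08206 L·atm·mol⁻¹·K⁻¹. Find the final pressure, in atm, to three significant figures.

From PV = nRT: V₁ = nRT₁/P₁ = 1.370e+04 L.
T constant ⇒ Boyle's law P V = const: T₂ = T₁; P₂ = P₁·(V₁/V₂) = 0.1012 atm.

P₂ ≈ 0.101 atm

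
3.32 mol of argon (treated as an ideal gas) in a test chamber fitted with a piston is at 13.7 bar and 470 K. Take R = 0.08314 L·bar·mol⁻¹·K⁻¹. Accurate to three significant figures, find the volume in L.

V ≈ 9.47 L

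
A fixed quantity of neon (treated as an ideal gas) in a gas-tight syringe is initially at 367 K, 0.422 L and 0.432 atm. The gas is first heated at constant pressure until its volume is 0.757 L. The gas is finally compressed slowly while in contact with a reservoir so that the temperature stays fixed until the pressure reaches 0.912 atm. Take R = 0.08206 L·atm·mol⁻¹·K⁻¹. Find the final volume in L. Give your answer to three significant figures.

P constant ⇒ V ∝ T: P₂ = P₁; T₂ = T₁·(V₂/V₁) = 658.3 K.
Isothermal, so P V is constant: T₃ = T₂; V₃ = V₂·(P₂/P₃) = 0.3586 L.

V₃ ≈ 0.359 L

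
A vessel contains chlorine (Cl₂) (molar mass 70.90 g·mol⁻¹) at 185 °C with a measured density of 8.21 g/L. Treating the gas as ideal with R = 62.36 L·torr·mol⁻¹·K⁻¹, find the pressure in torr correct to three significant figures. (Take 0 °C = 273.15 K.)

P ≈ 3.31e+03 torr

ρ = PM/(RT) ⇒ P = ρRT/M = (8.21 × 62.36 × 458.1) / 70.90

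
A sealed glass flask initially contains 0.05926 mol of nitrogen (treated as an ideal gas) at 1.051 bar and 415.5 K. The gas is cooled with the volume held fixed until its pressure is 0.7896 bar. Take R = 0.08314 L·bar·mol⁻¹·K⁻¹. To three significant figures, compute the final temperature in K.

T₂ ≈ 312 K

From PV = nRT: V₁ = nRT₁/P₁ = 1.948 L.
Isochoric, so P/T is constant: V₂ = V₁; T₂ = T₁·(P₂/P₁) = 312.2 K.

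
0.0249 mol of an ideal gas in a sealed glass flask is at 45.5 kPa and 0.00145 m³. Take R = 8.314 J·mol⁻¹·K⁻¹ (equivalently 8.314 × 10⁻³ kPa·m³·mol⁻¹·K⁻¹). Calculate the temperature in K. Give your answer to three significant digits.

PV = nRT ⇒ T = PV/(nR) = (45.5 × 0.00145) / (0.0249 × 8.314 × 10⁻³)

T ≈ 319 K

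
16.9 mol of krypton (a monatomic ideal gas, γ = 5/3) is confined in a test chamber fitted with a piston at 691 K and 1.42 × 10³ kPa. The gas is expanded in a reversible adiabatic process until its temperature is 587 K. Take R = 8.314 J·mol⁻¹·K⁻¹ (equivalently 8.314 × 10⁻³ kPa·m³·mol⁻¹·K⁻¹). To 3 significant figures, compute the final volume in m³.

From PV = nRT: V₁ = nRT₁/P₁ = 0.06837 m³.
Adiabatic (γ = 5/3), T V^(γ−1) and P V^γ constant: P₂ = P₁·(T₂/T₁)^(γ/(γ−1)) = 944.5 kPa; V₂ = V₁·(T₁/T₂)^(1/(γ−1)) = 0.08733 m³.

V₂ ≈ 0.0873 m³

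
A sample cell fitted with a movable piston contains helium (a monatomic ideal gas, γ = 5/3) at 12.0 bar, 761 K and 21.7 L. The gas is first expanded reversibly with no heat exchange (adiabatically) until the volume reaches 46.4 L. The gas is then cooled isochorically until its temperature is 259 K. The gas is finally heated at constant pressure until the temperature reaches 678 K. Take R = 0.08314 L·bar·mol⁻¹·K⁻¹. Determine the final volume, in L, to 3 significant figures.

V₄ ≈ 121 L

Adiabatic (γ = 5/3), T V^(γ−1) and P V^γ constant: T₂ = T₁·(V₁/V₂)^(γ−1) = 458.5 K; P₂ = P₁·(V₁/V₂)^γ = 3.381 bar.
V constant ⇒ P ∝ T: V₃ = V₂; P₃ = P₂·(T₃/T₂) = 1.910 bar.
P constant ⇒ V ∝ T: P₄ = P₃; V₄ = V₃·(T₄/T₃) = 121.5 L.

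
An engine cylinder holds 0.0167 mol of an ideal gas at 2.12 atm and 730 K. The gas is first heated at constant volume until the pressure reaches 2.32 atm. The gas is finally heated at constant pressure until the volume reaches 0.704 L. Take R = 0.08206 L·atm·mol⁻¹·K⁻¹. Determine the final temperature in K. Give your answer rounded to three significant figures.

T₃ ≈ 1.19e+03 K

From PV = nRT: V₁ = nRT₁/P₁ = 0.4719 L.
Isochoric, so P/T is constant: V₂ = V₁; T₂ = T₁·(P₂/P₁) = 798.9 K.
Isobaric, so V/T is constant: P₃ = P₂; T₃ = T₂·(V₃/V₂) = 1192 K.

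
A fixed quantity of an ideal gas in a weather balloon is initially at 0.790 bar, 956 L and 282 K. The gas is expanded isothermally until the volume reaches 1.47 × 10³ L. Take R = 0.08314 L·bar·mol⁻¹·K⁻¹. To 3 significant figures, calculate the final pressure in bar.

P₂ ≈ 0.514 bar

T constant ⇒ Boyle's law P V = const: T₂ = T₁; P₂ = P₁·(V₁/V₂) = 0.5138 bar.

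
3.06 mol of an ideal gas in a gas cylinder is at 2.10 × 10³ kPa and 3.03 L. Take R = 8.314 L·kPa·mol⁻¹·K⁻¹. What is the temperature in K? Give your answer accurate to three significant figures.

PV = nRT ⇒ T = PV/(nR) = (2.10e+03 × 3.03) / (3.06 × 8.314)

T ≈ 250 K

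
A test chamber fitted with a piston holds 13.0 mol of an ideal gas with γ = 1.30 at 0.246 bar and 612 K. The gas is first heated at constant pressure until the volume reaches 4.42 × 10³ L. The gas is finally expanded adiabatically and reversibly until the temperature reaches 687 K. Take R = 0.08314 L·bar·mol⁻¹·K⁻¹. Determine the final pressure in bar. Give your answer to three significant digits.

P₃ ≈ 0.0471 bar

From PV = nRT: V₁ = nRT₁/P₁ = 2689 L.
P constant ⇒ V ∝ T: P₂ = P₁; T₂ = T₁·(V₂/V₁) = 1006 K.
Reversible adiabatic, γ = 1.30: P₃ = P₂·(T₃/T₂)^(γ/(γ−1)) = 0.04711 bar; V₃ = V₂·(T₂/T₃)^(1/(γ−1)) = 1.576e+04 L.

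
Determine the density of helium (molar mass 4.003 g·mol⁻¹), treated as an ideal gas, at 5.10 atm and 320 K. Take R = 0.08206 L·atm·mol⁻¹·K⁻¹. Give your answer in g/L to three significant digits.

ρ ≈ 0.777 g/L

ρ = PM/(RT) = (5.10 × 4.003) / (0.08206 × 320.0)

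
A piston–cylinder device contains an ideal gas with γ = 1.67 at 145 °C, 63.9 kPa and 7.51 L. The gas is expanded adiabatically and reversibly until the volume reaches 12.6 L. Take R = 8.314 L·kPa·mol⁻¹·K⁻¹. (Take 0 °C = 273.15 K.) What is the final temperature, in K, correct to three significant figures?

T₂ ≈ 296 K

Convert: T₁ = 418.1 K.
Adiabatic (γ = 1.67), T V^(γ−1) and P V^γ constant: T₂ = T₁·(V₁/V₂)^(γ−1) = 295.6 K; P₂ = P₁·(V₁/V₂)^γ = 26.93 kPa.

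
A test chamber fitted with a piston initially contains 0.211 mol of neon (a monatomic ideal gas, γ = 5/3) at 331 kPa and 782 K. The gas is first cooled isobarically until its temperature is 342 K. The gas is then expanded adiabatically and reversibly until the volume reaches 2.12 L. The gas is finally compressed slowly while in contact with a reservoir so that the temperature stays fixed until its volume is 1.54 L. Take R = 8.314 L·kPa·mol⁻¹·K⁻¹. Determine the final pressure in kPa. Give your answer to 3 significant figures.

P₄ ≈ 351 kPa

From PV = nRT: V₁ = nRT₁/P₁ = 4.144 L.
Isobaric, so V/T is constant: P₂ = P₁; V₂ = V₁·(T₂/T₁) = 1.813 L.
Adiabatic (γ = 5/3), T V^(γ−1) and P V^γ constant: T₃ = T₂·(V₂/V₃)^(γ−1) = 308.1 K; P₃ = P₂·(V₂/V₃)^γ = 254.9 kPa.
T constant ⇒ Boyle's law P V = const: T₄ = T₃; P₄ = P₃·(V₃/V₄) = 350.9 kPa.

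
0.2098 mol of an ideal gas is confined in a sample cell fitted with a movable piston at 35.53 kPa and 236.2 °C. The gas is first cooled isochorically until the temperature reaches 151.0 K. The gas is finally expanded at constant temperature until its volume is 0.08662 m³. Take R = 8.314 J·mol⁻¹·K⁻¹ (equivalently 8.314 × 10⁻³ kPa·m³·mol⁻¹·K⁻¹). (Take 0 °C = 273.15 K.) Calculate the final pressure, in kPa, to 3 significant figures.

P₃ ≈ 3.04 kPa

Convert: T₁ = 509.3 K.
From PV = nRT: V₁ = nRT₁/P₁ = 0.02501 m³.
V constant ⇒ P ∝ T: V₂ = V₁; P₂ = P₁·(T₂/T₁) = 10.53 kPa.
T constant ⇒ Boyle's law P V = const: T₃ = T₂; P₃ = P₂·(V₂/V₃) = 3.041 kPa.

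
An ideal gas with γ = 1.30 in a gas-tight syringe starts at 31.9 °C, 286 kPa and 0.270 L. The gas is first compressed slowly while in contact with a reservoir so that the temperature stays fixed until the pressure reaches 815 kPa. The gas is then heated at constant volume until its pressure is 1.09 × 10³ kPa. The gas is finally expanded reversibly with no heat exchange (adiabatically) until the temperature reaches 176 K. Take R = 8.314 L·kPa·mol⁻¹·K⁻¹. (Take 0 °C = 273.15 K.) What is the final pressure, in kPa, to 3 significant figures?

Convert: T₁ = 305.0 K.
T constant ⇒ Boyle's law P V = const: T₂ = T₁; V₂ = V₁·(P₁/P₂) = 0.09475 L.
Isochoric, so P/T is constant: V₃ = V₂; T₃ = T₂·(P₃/P₂) = 408.0 K.
Reversible adiabatic, γ = 1.30: P₄ = P₃·(T₄/T₃)^(γ/(γ−1)) = 28.52 kPa; V₄ = V₃·(T₃/T₄)^(1/(γ−1)) = 1.562 L.

P₄ ≈ 28.5 kPa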